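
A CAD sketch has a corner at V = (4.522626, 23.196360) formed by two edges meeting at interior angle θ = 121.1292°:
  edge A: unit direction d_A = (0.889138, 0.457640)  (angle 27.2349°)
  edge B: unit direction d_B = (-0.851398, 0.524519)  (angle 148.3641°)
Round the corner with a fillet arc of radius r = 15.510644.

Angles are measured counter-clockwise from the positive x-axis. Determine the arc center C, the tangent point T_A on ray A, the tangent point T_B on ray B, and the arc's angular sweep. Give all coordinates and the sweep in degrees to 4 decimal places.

center=(5.2065,40.9929) T_A=(12.3047,27.2018) T_B=(-2.9292,27.7872) sweep=58.8708

bisector direction at 87.7995° = (0.038397,0.999263)
center distance |VC| = r/sin(θ/2) = 15.510644/sin(60.5646°) = 17.809691
C = V + |VC|·bis = (5.2065,40.9929)
T_A = V + ((C−V)·d_A)·d_A = V + 8.7524·d_A = (12.3047,27.2018)
T_B = V + ((C−V)·d_B)·d_B = V + 8.7524·d_B = (-2.9292,27.7872)
sweep = 180° − θ = 58.8708°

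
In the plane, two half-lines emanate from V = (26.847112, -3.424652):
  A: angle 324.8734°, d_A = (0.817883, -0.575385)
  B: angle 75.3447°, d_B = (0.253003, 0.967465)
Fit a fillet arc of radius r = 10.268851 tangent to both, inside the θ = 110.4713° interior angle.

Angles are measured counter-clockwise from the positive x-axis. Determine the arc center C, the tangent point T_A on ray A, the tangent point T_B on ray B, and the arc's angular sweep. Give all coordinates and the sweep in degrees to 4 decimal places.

bisector direction at 20.1090° = (0.939040,0.343808)
center distance |VC| = r/sin(θ/2) = 10.268851/sin(55.2356°) = 12.500060
C = V + |VC|·bis = (38.5852,0.8730)
T_A = V + ((C−V)·d_A)·d_A = V + 7.1276·d_A = (32.6766,-7.5257)
T_B = V + ((C−V)·d_B)·d_B = V + 7.1276·d_B = (28.6504,3.4710)
sweep = 180° − θ = 69.5287°

center=(38.5852,0.8730) T_A=(32.6766,-7.5257) T_B=(28.6504,3.4710) sweep=69.5287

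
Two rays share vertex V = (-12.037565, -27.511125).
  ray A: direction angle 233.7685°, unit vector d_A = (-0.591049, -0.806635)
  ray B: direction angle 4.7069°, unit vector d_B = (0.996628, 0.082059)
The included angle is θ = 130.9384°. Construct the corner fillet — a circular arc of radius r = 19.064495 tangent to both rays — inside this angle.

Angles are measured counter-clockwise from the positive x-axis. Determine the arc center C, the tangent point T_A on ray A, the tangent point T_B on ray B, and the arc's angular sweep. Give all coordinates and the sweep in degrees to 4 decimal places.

bisector direction at 299.2377° = (0.488434,-0.872601)
center distance |VC| = r/sin(θ/2) = 19.064495/sin(65.4692°) = 20.956023
C = V + |VC|·bis = (-1.8019,-45.7974)
T_A = V + ((C−V)·d_A)·d_A = V + 8.7006·d_A = (-17.1800,-34.5293)
T_B = V + ((C−V)·d_B)·d_B = V + 8.7006·d_B = (-3.3663,-26.7972)
sweep = 180° − θ = 49.0616°

center=(-1.8019,-45.7974) T_A=(-17.1800,-34.5293) T_B=(-3.3663,-26.7972) sweep=49.0616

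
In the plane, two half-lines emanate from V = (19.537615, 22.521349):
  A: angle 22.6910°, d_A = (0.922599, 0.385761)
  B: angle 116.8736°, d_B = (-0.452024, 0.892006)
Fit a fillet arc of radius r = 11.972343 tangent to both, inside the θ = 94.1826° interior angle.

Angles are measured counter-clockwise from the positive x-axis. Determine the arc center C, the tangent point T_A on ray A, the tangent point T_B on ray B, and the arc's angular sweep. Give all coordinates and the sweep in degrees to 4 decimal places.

bisector direction at 69.7823° = (0.345588,0.938386)
center distance |VC| = r/sin(θ/2) = 11.972343/sin(47.0913°) = 16.345845
C = V + |VC|·bis = (25.1865,37.8601)
T_A = V + ((C−V)·d_A)·d_A = V + 11.1288·d_A = (29.8050,26.8144)
T_B = V + ((C−V)·d_B)·d_B = V + 11.1288·d_B = (14.5071,32.4483)
sweep = 180° − θ = 85.8174°

center=(25.1865,37.8601) T_A=(29.8050,26.8144) T_B=(14.5071,32.4483) sweep=85.8174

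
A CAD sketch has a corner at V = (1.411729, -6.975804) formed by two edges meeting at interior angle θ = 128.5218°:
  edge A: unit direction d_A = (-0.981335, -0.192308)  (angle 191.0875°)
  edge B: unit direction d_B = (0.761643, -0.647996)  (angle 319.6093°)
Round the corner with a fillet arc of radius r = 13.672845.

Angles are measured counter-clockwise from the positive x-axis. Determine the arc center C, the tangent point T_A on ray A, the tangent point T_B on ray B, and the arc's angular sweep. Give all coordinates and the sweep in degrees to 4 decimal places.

center=(-2.4276,-21.6611) T_A=(-5.0570,-8.2435) T_B=(6.4323,-11.2473) sweep=51.4782

bisector direction at 255.3484° = (-0.252941,-0.967482)
center distance |VC| = r/sin(θ/2) = 13.672845/sin(64.2609°) = 15.178880
C = V + |VC|·bis = (-2.4276,-21.6611)
T_A = V + ((C−V)·d_A)·d_A = V + 6.5918·d_A = (-5.0570,-8.2435)
T_B = V + ((C−V)·d_B)·d_B = V + 6.5918·d_B = (6.4323,-11.2473)
sweep = 180° − θ = 51.4782°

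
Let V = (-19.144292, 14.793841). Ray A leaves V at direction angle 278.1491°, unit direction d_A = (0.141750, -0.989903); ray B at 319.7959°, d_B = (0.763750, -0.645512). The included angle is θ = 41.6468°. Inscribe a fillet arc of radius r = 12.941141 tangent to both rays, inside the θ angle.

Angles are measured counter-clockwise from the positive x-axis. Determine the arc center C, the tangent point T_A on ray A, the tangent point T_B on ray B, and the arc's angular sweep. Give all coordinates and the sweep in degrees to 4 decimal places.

center=(-1.5107,-17.0541) T_A=(-14.3211,-18.8885) T_B=(6.8430,-7.1703) sweep=138.3532

bisector direction at 298.9725° = (0.484390,-0.874852)
center distance |VC| = r/sin(θ/2) = 12.941141/sin(20.8234°) = 36.403802
C = V + |VC|·bis = (-1.5107,-17.0541)
T_A = V + ((C−V)·d_A)·d_A = V + 34.0259·d_A = (-14.3211,-18.8885)
T_B = V + ((C−V)·d_B)·d_B = V + 34.0259·d_B = (6.8430,-7.1703)
sweep = 180° − θ = 138.3532°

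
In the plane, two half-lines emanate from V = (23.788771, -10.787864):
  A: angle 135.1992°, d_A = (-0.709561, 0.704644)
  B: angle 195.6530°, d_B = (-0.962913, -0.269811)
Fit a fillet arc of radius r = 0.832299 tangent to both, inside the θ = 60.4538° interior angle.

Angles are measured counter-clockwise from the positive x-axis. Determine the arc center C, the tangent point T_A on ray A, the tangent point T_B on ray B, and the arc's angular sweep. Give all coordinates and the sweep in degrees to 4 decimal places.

center=(22.1887,-10.3719) T_A=(22.7752,-9.7813) T_B=(22.4133,-11.1733) sweep=119.5462

bisector direction at 165.4261° = (-0.967824,0.251629)
center distance |VC| = r/sin(θ/2) = 0.832299/sin(30.2269°) = 1.653271
C = V + |VC|·bis = (22.1887,-10.3719)
T_A = V + ((C−V)·d_A)·d_A = V + 1.4285·d_A = (22.7752,-9.7813)
T_B = V + ((C−V)·d_B)·d_B = V + 1.4285·d_B = (22.4133,-11.1733)
sweep = 180° − θ = 119.5462°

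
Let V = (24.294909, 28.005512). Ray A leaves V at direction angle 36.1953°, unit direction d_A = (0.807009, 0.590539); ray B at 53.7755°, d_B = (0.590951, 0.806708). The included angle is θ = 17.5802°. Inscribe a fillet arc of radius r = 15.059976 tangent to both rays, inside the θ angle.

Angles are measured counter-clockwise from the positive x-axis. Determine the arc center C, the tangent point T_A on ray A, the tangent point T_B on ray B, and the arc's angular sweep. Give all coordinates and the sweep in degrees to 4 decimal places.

bisector direction at 44.9854° = (0.707287,0.706927)
center distance |VC| = r/sin(θ/2) = 15.059976/sin(8.7901°) = 98.550326
C = V + |VC|·bis = (93.9983,97.6734)
T_A = V + ((C−V)·d_A)·d_A = V + 97.3928·d_A = (102.8918,85.5198)
T_B = V + ((C−V)·d_B)·d_B = V + 97.3928·d_B = (81.8493,106.5731)
sweep = 180° − θ = 162.4198°

center=(93.9983,97.6734) T_A=(102.8918,85.5198) T_B=(81.8493,106.5731) sweep=162.4198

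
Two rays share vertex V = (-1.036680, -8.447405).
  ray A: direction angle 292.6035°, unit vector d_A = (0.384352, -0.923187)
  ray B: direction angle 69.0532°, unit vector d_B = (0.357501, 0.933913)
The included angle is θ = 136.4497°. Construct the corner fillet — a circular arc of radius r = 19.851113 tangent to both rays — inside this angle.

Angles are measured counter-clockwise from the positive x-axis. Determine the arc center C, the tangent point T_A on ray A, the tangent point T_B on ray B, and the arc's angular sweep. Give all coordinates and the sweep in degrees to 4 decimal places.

bisector direction at 0.8284° = (0.999895,0.014457)
center distance |VC| = r/sin(θ/2) = 19.851113/sin(68.2249°) = 21.376386
C = V + |VC|·bis = (20.3375,-8.1384)
T_A = V + ((C−V)·d_A)·d_A = V + 7.9299·d_A = (2.0112,-15.7682)
T_B = V + ((C−V)·d_B)·d_B = V + 7.9299·d_B = (1.7983,-1.0416)
sweep = 180° − θ = 43.5503°

center=(20.3375,-8.1384) T_A=(2.0112,-15.7682) T_B=(1.7983,-1.0416) sweep=43.5503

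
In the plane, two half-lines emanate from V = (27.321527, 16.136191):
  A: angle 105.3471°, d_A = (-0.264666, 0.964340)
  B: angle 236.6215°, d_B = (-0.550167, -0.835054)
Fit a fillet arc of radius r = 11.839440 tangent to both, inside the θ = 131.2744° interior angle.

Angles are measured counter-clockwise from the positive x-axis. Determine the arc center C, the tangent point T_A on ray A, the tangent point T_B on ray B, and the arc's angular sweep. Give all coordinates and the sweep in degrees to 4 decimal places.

center=(14.4853,18.1729) T_A=(25.9026,21.3063) T_B=(24.3719,11.6592) sweep=48.7256

bisector direction at 170.9843° = (-0.987645,0.156705)
center distance |VC| = r/sin(θ/2) = 11.839440/sin(65.6372°) = 12.996782
C = V + |VC|·bis = (14.4853,18.1729)
T_A = V + ((C−V)·d_A)·d_A = V + 5.3613·d_A = (25.9026,21.3063)
T_B = V + ((C−V)·d_B)·d_B = V + 5.3613·d_B = (24.3719,11.6592)
sweep = 180° − θ = 48.7256°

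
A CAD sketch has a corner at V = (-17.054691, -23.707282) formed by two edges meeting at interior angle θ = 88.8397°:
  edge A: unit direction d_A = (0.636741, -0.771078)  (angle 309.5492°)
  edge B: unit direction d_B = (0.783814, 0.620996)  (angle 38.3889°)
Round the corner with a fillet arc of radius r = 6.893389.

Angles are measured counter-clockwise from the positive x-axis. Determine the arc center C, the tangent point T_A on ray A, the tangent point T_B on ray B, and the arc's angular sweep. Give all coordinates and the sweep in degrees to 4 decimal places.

center=(-7.2602,-24.7421) T_A=(-12.5756,-29.1314) T_B=(-11.5410,-19.3389) sweep=91.1603

bisector direction at 353.9690° = (0.994465,-0.105066)
center distance |VC| = r/sin(θ/2) = 6.893389/sin(44.4198°) = 9.848953
C = V + |VC|·bis = (-7.2602,-24.7421)
T_A = V + ((C−V)·d_A)·d_A = V + 7.0344·d_A = (-12.5756,-29.1314)
T_B = V + ((C−V)·d_B)·d_B = V + 7.0344·d_B = (-11.5410,-19.3389)
sweep = 180° − θ = 91.1603°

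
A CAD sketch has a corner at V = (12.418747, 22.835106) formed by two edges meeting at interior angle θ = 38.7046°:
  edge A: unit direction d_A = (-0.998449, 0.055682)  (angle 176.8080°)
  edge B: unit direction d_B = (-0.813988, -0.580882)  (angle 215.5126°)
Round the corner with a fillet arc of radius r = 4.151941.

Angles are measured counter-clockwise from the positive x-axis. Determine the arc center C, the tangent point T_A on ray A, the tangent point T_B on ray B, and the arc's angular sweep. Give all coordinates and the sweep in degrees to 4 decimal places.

center=(0.3844,19.3479) T_A=(0.6156,23.4934) T_B=(2.7962,15.9682) sweep=141.2954

bisector direction at 196.1603° = (-0.960487,-0.278326)
center distance |VC| = r/sin(θ/2) = 4.151941/sin(19.3523°) = 12.529405
C = V + |VC|·bis = (0.3844,19.3479)
T_A = V + ((C−V)·d_A)·d_A = V + 11.8215·d_A = (0.6156,23.4934)
T_B = V + ((C−V)·d_B)·d_B = V + 11.8215·d_B = (2.7962,15.9682)
sweep = 180° − θ = 141.2954°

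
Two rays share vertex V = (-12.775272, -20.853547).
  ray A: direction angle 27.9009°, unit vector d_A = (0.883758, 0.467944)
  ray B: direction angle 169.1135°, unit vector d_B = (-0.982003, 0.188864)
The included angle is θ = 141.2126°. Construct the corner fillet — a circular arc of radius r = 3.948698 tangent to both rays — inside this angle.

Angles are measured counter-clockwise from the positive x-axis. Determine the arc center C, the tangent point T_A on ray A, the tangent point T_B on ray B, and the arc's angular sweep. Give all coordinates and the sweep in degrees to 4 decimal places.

center=(-13.3946,-16.7134) T_A=(-11.5468,-20.2031) T_B=(-14.1403,-20.5910) sweep=38.7874

bisector direction at 98.5072° = (-0.147934,0.988997)
center distance |VC| = r/sin(θ/2) = 3.948698/sin(70.6063°) = 4.186228
C = V + |VC|·bis = (-13.3946,-16.7134)
T_A = V + ((C−V)·d_A)·d_A = V + 1.3901·d_A = (-11.5468,-20.2031)
T_B = V + ((C−V)·d_B)·d_B = V + 1.3901·d_B = (-14.1403,-20.5910)
sweep = 180° − θ = 38.7874°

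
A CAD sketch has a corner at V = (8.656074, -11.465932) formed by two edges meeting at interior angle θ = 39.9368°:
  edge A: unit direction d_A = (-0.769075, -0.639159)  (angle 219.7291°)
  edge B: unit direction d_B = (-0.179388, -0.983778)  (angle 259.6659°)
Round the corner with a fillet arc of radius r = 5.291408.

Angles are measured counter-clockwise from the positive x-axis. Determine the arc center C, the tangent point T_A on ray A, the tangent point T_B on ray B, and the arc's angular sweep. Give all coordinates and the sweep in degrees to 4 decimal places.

center=(0.8381,-24.8435) T_A=(-2.5440,-20.7740) T_B=(6.0436,-25.7927) sweep=140.0632

bisector direction at 239.6975° = (-0.504565,-0.863374)
center distance |VC| = r/sin(θ/2) = 5.291408/sin(19.9684°) = 15.494523
C = V + |VC|·bis = (0.8381,-24.8435)
T_A = V + ((C−V)·d_A)·d_A = V + 14.5630·d_A = (-2.5440,-20.7740)
T_B = V + ((C−V)·d_B)·d_B = V + 14.5630·d_B = (6.0436,-25.7927)
sweep = 180° − θ = 140.0632°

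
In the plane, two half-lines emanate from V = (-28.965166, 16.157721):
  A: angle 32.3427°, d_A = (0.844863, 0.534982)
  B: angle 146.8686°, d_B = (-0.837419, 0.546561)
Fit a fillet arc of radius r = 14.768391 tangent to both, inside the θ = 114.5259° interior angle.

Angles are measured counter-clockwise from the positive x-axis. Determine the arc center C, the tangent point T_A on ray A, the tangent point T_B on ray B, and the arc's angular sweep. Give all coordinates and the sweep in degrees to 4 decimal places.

center=(-28.8443,33.7145) T_A=(-20.9435,21.2372) T_B=(-36.9162,21.3471) sweep=65.4741

bisector direction at 89.6056° = (0.006883,0.999976)
center distance |VC| = r/sin(θ/2) = 14.768391/sin(57.2629°) = 17.557146
C = V + |VC|·bis = (-28.8443,33.7145)
T_A = V + ((C−V)·d_A)·d_A = V + 9.4946·d_A = (-20.9435,21.2372)
T_B = V + ((C−V)·d_B)·d_B = V + 9.4946·d_B = (-36.9162,21.3471)
sweep = 180° − θ = 65.4741°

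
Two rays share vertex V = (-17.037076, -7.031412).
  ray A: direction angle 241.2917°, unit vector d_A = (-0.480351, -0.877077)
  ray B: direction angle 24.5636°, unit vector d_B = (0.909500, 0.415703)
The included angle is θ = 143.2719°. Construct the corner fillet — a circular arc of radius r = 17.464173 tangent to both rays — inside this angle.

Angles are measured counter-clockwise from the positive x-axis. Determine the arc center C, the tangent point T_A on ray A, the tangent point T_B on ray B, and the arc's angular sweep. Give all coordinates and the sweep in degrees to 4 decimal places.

center=(-4.5044,-20.5051) T_A=(-19.8219,-12.1162) T_B=(-11.7643,-4.6214) sweep=36.7281

bisector direction at 312.9276° = (0.681074,-0.732214)
center distance |VC| = r/sin(θ/2) = 17.464173/sin(71.6359°) = 18.401279
C = V + |VC|·bis = (-4.5044,-20.5051)
T_A = V + ((C−V)·d_A)·d_A = V + 5.7974·d_A = (-19.8219,-12.1162)
T_B = V + ((C−V)·d_B)·d_B = V + 5.7974·d_B = (-11.7643,-4.6214)
sweep = 180° − θ = 36.7281°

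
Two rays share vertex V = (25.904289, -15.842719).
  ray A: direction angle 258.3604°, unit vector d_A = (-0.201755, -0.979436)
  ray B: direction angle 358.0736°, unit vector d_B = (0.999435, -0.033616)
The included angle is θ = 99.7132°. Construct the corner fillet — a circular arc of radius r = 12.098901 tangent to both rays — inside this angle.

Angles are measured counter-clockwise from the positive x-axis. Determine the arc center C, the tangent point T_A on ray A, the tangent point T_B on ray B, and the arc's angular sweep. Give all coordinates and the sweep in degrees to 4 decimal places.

center=(35.6957,-28.2778) T_A=(23.8456,-25.8368) T_B=(36.1024,-16.1857) sweep=80.2868

bisector direction at 308.2170° = (0.618642,-0.785673)
center distance |VC| = r/sin(θ/2) = 12.098901/sin(49.8566°) = 15.827282
C = V + |VC|·bis = (35.6957,-28.2778)
T_A = V + ((C−V)·d_A)·d_A = V + 10.2039·d_A = (23.8456,-25.8368)
T_B = V + ((C−V)·d_B)·d_B = V + 10.2039·d_B = (36.1024,-16.1857)
sweep = 180° − θ = 80.2868°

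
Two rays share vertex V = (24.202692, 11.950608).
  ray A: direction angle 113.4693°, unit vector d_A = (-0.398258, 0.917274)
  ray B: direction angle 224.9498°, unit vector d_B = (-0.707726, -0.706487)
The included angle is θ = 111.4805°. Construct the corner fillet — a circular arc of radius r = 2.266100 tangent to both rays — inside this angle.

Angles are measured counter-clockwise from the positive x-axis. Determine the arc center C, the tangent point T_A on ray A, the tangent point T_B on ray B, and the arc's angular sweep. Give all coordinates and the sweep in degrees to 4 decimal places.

center=(21.5093,12.4639) T_A=(23.5880,13.3664) T_B=(23.1103,10.8601) sweep=68.5195

bisector direction at 169.2096° = (-0.982318,0.187218)
center distance |VC| = r/sin(θ/2) = 2.266100/sin(55.7403°) = 2.741823
C = V + |VC|·bis = (21.5093,12.4639)
T_A = V + ((C−V)·d_A)·d_A = V + 1.5435·d_A = (23.5880,13.3664)
T_B = V + ((C−V)·d_B)·d_B = V + 1.5435·d_B = (23.1103,10.8601)
sweep = 180° − θ = 68.5195°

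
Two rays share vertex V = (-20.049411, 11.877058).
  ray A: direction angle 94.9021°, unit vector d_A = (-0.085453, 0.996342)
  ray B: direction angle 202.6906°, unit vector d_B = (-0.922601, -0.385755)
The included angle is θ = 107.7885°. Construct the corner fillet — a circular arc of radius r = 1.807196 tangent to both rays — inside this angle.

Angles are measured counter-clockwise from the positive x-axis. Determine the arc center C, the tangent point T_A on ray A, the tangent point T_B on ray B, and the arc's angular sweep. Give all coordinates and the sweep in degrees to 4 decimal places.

bisector direction at 148.7963° = (-0.855331,0.518081)
center distance |VC| = r/sin(θ/2) = 1.807196/sin(53.8942°) = 2.236820
C = V + |VC|·bis = (-21.9626,13.0359)
T_A = V + ((C−V)·d_A)·d_A = V + 1.3181·d_A = (-20.1620,13.1903)
T_B = V + ((C−V)·d_B)·d_B = V + 1.3181·d_B = (-21.2655,11.3686)
sweep = 180° − θ = 72.2115°

center=(-21.9626,13.0359) T_A=(-20.1620,13.1903) T_B=(-21.2655,11.3686) sweep=72.2115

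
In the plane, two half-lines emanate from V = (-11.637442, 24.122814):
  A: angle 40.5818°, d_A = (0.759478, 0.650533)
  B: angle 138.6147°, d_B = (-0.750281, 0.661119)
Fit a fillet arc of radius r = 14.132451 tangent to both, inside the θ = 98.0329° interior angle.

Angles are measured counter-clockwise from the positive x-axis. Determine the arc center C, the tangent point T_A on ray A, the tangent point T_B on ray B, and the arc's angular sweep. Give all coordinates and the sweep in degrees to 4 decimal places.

bisector direction at 89.5983° = (0.007012,0.999975)
center distance |VC| = r/sin(θ/2) = 14.132451/sin(49.0164°) = 18.721010
C = V + |VC|·bis = (-11.5062,42.8434)
T_A = V + ((C−V)·d_A)·d_A = V + 12.2780·d_A = (-2.3125,32.1101)
T_B = V + ((C−V)·d_B)·d_B = V + 12.2780·d_B = (-20.8494,32.2401)
sweep = 180° − θ = 81.9671°

center=(-11.5062,42.8434) T_A=(-2.3125,32.1101) T_B=(-20.8494,32.2401) sweep=81.9671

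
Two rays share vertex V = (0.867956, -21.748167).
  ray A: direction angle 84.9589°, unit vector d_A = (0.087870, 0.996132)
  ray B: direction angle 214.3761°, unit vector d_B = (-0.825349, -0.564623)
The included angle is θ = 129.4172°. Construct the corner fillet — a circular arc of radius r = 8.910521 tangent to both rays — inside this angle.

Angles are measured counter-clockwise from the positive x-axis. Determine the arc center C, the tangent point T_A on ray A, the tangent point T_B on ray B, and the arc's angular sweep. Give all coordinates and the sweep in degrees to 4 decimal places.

center=(-7.6381,-16.7711) T_A=(1.2379,-17.5541) T_B=(-2.6071,-24.1254) sweep=50.5828

bisector direction at 149.6675° = (-0.863109,0.505017)
center distance |VC| = r/sin(θ/2) = 8.910521/sin(64.7086°) = 9.855172
C = V + |VC|·bis = (-7.6381,-16.7711)
T_A = V + ((C−V)·d_A)·d_A = V + 4.2103·d_A = (1.2379,-17.5541)
T_B = V + ((C−V)·d_B)·d_B = V + 4.2103·d_B = (-2.6071,-24.1254)
sweep = 180° − θ = 50.5828°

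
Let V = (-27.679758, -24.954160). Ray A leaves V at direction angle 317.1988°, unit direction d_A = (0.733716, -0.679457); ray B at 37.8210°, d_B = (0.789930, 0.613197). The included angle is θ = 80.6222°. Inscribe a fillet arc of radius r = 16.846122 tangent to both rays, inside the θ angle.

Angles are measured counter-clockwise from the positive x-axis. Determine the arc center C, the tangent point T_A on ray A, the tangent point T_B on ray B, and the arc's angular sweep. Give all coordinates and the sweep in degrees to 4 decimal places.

bisector direction at 357.5099° = (0.999056,-0.043447)
center distance |VC| = r/sin(θ/2) = 16.846122/sin(40.3111°) = 26.039797
C = V + |VC|·bis = (-1.6645,-26.0855)
T_A = V + ((C−V)·d_A)·d_A = V + 19.8565·d_A = (-13.1108,-38.4458)
T_B = V + ((C−V)·d_B)·d_B = V + 19.8565·d_B = (-11.9945,-12.7782)
sweep = 180° − θ = 99.3778°

center=(-1.6645,-26.0855) T_A=(-13.1108,-38.4458) T_B=(-11.9945,-12.7782) sweep=99.3778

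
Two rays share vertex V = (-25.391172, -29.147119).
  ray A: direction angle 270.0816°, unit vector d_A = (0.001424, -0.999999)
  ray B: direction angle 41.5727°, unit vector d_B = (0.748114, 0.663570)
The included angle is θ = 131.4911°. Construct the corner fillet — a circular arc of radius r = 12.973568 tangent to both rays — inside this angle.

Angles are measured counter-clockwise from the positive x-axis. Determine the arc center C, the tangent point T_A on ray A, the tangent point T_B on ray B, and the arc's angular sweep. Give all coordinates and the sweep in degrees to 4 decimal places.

center=(-12.4093,-34.9740) T_A=(-25.3828,-34.9925) T_B=(-21.0182,-25.2683) sweep=48.5089

bisector direction at 335.8272° = (0.912314,-0.409491)
center distance |VC| = r/sin(θ/2) = 12.973568/sin(65.7455°) = 14.229614
C = V + |VC|·bis = (-12.4093,-34.9740)
T_A = V + ((C−V)·d_A)·d_A = V + 5.8454·d_A = (-25.3828,-34.9925)
T_B = V + ((C−V)·d_B)·d_B = V + 5.8454·d_B = (-21.0182,-25.2683)
sweep = 180° − θ = 48.5089°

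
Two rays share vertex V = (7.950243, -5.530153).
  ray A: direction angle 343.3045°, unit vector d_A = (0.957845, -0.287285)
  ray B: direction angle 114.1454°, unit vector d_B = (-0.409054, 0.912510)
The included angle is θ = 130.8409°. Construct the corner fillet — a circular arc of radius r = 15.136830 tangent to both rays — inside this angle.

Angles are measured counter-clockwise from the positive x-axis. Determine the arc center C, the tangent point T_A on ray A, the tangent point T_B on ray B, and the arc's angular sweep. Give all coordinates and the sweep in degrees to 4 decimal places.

bisector direction at 48.7249° = (0.659674,0.751551)
center distance |VC| = r/sin(θ/2) = 15.136830/sin(65.4205°) = 16.645135
C = V + |VC|·bis = (18.9306,6.9795)
T_A = V + ((C−V)·d_A)·d_A = V + 6.9236·d_A = (14.5820,-7.5192)
T_B = V + ((C−V)·d_B)·d_B = V + 6.9236·d_B = (5.1181,0.7877)
sweep = 180° − θ = 49.1591°

center=(18.9306,6.9795) T_A=(14.5820,-7.5192) T_B=(5.1181,0.7877) sweep=49.1591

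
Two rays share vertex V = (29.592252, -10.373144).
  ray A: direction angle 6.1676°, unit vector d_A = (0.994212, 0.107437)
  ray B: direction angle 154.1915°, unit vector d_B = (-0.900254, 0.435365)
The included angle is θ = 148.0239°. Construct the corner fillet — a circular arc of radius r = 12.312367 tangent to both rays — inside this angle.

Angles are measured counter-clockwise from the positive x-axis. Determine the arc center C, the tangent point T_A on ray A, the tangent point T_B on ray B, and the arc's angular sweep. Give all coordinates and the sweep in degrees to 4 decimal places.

center=(31.7768,2.2470) T_A=(33.0996,-9.9941) T_B=(26.4164,-8.8373) sweep=31.9761

bisector direction at 80.1796° = (0.170561,0.985347)
center distance |VC| = r/sin(θ/2) = 12.312367/sin(74.0119°) = 12.807783
C = V + |VC|·bis = (31.7768,2.2470)
T_A = V + ((C−V)·d_A)·d_A = V + 3.5277·d_A = (33.0996,-9.9941)
T_B = V + ((C−V)·d_B)·d_B = V + 3.5277·d_B = (26.4164,-8.8373)
sweep = 180° − θ = 31.9761°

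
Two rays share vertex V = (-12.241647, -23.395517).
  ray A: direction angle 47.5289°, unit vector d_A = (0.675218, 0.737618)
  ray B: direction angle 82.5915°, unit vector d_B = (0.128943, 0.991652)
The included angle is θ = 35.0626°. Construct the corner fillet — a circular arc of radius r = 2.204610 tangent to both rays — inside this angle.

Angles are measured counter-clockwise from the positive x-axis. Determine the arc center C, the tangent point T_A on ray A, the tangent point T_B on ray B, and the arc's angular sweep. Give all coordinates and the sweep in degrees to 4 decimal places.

bisector direction at 65.0602° = (0.421666,0.906751)
center distance |VC| = r/sin(θ/2) = 2.204610/sin(17.5313°) = 7.318772
C = V + |VC|·bis = (-9.1556,-16.7592)
T_A = V + ((C−V)·d_A)·d_A = V + 6.9788·d_A = (-7.5294,-18.2478)
T_B = V + ((C−V)·d_B)·d_B = V + 6.9788·d_B = (-11.3418,-16.4749)
sweep = 180° − θ = 144.9374°

center=(-9.1556,-16.7592) T_A=(-7.5294,-18.2478) T_B=(-11.3418,-16.4749) sweep=144.9374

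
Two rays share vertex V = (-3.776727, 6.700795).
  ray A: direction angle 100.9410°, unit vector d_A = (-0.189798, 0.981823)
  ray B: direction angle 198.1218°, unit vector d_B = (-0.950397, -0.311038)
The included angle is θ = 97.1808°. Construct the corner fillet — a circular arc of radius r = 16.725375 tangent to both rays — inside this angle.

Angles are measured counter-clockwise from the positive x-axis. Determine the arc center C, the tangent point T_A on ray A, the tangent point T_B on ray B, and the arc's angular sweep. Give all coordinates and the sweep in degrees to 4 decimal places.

center=(-22.9977,18.0086) T_A=(-6.5763,21.1831) T_B=(-17.7955,2.1129) sweep=82.8192

bisector direction at 149.5314° = (-0.861907,0.507066)
center distance |VC| = r/sin(θ/2) = 16.725375/sin(48.5904°) = 22.300492
C = V + |VC|·bis = (-22.9977,18.0086)
T_A = V + ((C−V)·d_A)·d_A = V + 14.7504·d_A = (-6.5763,21.1831)
T_B = V + ((C−V)·d_B)·d_B = V + 14.7504·d_B = (-17.7955,2.1129)
sweep = 180° − θ = 82.8192°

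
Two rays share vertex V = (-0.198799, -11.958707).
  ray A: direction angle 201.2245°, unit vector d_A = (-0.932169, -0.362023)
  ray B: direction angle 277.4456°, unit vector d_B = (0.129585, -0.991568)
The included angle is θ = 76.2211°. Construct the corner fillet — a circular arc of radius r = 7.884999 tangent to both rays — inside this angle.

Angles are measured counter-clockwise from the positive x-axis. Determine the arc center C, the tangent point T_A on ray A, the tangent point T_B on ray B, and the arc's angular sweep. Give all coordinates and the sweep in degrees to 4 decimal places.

bisector direction at 239.3350° = (-0.510017,-0.860164)
center distance |VC| = r/sin(θ/2) = 7.884999/sin(38.1106°) = 12.775834
C = V + |VC|·bis = (-6.7147,-22.9480)
T_A = V + ((C−V)·d_A)·d_A = V + 10.0523·d_A = (-9.5692,-15.5979)
T_B = V + ((C−V)·d_B)·d_B = V + 10.0523·d_B = (1.1038,-21.9262)
sweep = 180° − θ = 103.7789°

center=(-6.7147,-22.9480) T_A=(-9.5692,-15.5979) T_B=(1.1038,-21.9262) sweep=103.7789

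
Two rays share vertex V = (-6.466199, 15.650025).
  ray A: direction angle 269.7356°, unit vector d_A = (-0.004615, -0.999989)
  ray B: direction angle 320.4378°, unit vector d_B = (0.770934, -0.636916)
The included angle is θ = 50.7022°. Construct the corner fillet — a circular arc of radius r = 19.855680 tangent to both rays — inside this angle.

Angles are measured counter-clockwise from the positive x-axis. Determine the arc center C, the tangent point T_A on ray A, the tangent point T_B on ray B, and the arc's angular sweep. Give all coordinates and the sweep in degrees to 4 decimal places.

center=(13.1959,-26.3494) T_A=(-6.6596,-26.2578) T_B=(25.8423,-11.0420) sweep=129.2978

bisector direction at 295.0867° = (0.423989,-0.905667)
center distance |VC| = r/sin(θ/2) = 19.855680/sin(25.3511°) = 46.374005
C = V + |VC|·bis = (13.1959,-26.3494)
T_A = V + ((C−V)·d_A)·d_A = V + 41.9082·d_A = (-6.6596,-26.2578)
T_B = V + ((C−V)·d_B)·d_B = V + 41.9082·d_B = (25.8423,-11.0420)
sweep = 180° − θ = 129.2978°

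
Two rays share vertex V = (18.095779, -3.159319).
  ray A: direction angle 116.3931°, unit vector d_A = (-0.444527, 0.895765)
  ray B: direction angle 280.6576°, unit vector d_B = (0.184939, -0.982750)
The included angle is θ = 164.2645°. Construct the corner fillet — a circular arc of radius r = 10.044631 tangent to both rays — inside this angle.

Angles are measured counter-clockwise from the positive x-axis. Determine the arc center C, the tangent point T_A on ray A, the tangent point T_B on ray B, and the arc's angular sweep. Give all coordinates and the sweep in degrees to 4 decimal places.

center=(8.4811,-6.3811) T_A=(17.4788,-1.9160) T_B=(18.3525,-4.5234) sweep=15.7355

bisector direction at 198.5254° = (-0.948183,-0.317724)
center distance |VC| = r/sin(θ/2) = 10.044631/sin(82.1322°) = 10.140083
C = V + |VC|·bis = (8.4811,-6.3811)
T_A = V + ((C−V)·d_A)·d_A = V + 1.3880·d_A = (17.4788,-1.9160)
T_B = V + ((C−V)·d_B)·d_B = V + 1.3880·d_B = (18.3525,-4.5234)
sweep = 180° − θ = 15.7355°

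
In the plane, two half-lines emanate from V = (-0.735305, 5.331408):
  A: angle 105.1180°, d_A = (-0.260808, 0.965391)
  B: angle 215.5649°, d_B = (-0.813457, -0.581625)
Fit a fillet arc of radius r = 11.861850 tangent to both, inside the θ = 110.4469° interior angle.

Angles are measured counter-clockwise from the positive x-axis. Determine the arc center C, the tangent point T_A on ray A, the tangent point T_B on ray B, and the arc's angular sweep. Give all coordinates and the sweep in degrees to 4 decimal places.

center=(-14.3349,10.1897) T_A=(-2.8836,13.2833) T_B=(-7.4358,0.5406) sweep=69.5531

bisector direction at 160.3414° = (-0.941714,0.336414)
center distance |VC| = r/sin(θ/2) = 11.861850/sin(55.2234°) = 14.441319
C = V + |VC|·bis = (-14.3349,10.1897)
T_A = V + ((C−V)·d_A)·d_A = V + 8.2370·d_A = (-2.8836,13.2833)
T_B = V + ((C−V)·d_B)·d_B = V + 8.2370·d_B = (-7.4358,0.5406)
sweep = 180° − θ = 69.5531°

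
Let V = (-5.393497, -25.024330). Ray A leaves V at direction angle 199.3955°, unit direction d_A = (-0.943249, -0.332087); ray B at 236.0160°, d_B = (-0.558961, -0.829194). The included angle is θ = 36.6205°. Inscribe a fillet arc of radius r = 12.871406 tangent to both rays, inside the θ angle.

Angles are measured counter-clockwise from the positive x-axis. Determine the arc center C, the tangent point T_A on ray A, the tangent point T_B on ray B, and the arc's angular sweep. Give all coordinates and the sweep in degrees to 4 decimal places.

bisector direction at 217.7057° = (-0.791162,-0.611606)
center distance |VC| = r/sin(θ/2) = 12.871406/sin(18.3102°) = 40.970562
C = V + |VC|·bis = (-37.8079,-50.0822)
T_A = V + ((C−V)·d_A)·d_A = V + 38.8962·d_A = (-42.0823,-37.9413)
T_B = V + ((C−V)·d_B)·d_B = V + 38.8962·d_B = (-27.1350,-57.2768)
sweep = 180° − θ = 143.3795°

center=(-37.8079,-50.0822) T_A=(-42.0823,-37.9413) T_B=(-27.1350,-57.2768) sweep=143.3795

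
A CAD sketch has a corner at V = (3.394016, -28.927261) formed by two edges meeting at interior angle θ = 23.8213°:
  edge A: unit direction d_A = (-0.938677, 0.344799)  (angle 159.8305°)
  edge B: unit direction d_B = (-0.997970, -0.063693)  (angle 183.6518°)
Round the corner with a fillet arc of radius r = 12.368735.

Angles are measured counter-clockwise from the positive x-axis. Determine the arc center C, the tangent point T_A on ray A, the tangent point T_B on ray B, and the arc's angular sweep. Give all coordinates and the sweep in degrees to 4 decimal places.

center=(-55.9145,-20.3186) T_A=(-51.6498,-8.7083) T_B=(-55.1268,-32.6622) sweep=156.1787

bisector direction at 171.7412° = (-0.989629,0.143645)
center distance |VC| = r/sin(θ/2) = 12.368735/sin(11.9107°) = 59.930088
C = V + |VC|·bis = (-55.9145,-20.3186)
T_A = V + ((C−V)·d_A)·d_A = V + 58.6398·d_A = (-51.6498,-8.7083)
T_B = V + ((C−V)·d_B)·d_B = V + 58.6398·d_B = (-55.1268,-32.6622)
sweep = 180° − θ = 156.1787°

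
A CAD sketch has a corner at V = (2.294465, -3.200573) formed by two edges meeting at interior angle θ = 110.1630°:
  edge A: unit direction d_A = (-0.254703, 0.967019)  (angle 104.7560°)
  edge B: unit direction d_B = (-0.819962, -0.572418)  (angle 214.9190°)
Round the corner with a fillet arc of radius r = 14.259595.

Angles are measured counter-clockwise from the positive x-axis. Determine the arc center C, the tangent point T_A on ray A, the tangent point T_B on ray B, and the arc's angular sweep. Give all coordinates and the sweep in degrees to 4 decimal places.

center=(-14.0303,2.7936) T_A=(-0.2410,6.4256) T_B=(-5.8678,-8.8987) sweep=69.8370

bisector direction at 159.8375° = (-0.938719,0.344684)
center distance |VC| = r/sin(θ/2) = 14.259595/sin(55.0815°) = 17.390448
C = V + |VC|·bis = (-14.0303,2.7936)
T_A = V + ((C−V)·d_A)·d_A = V + 9.9545·d_A = (-0.2410,6.4256)
T_B = V + ((C−V)·d_B)·d_B = V + 9.9545·d_B = (-5.8678,-8.8987)
sweep = 180° − θ = 69.8370°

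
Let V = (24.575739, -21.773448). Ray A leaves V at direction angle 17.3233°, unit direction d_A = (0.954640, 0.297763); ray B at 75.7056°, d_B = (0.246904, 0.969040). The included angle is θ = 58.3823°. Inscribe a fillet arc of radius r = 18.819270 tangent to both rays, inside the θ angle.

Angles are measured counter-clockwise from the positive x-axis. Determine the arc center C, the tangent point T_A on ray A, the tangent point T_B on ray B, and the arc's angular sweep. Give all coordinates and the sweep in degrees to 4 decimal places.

bisector direction at 46.5145° = (0.688172,0.725548)
center distance |VC| = r/sin(θ/2) = 18.819270/sin(29.1912°) = 38.585836
C = V + |VC|·bis = (51.1294,6.2224)
T_A = V + ((C−V)·d_A)·d_A = V + 33.6853·d_A = (56.7331,-11.7432)
T_B = V + ((C−V)·d_B)·d_B = V + 33.6853·d_B = (32.8928,10.8690)
sweep = 180° − θ = 121.6177°

center=(51.1294,6.2224) T_A=(56.7331,-11.7432) T_B=(32.8928,10.8690) sweep=121.6177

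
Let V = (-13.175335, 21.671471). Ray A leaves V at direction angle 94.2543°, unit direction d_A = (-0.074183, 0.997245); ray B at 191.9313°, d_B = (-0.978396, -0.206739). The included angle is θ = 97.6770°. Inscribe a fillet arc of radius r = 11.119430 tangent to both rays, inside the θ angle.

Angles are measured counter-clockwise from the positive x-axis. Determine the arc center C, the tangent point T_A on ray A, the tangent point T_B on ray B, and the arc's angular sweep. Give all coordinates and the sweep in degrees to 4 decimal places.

center=(-24.9853,30.5409) T_A=(-13.8965,31.3658) T_B=(-22.6865,19.6617) sweep=82.3230

bisector direction at 143.0928° = (-0.799609,0.600521)
center distance |VC| = r/sin(θ/2) = 11.119430/sin(48.8385°) = 14.769637
C = V + |VC|·bis = (-24.9853,30.5409)
T_A = V + ((C−V)·d_A)·d_A = V + 9.7211·d_A = (-13.8965,31.3658)
T_B = V + ((C−V)·d_B)·d_B = V + 9.7211·d_B = (-22.6865,19.6617)
sweep = 180° − θ = 82.3230°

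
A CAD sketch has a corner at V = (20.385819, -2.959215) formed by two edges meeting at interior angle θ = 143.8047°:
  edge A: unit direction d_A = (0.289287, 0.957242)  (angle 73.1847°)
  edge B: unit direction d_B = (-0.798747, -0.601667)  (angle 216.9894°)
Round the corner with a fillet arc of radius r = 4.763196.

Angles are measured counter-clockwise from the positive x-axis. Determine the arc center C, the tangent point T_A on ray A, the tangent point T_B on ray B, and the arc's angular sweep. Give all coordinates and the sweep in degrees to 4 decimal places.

bisector direction at 145.0871° = (-0.820023,0.572331)
center distance |VC| = r/sin(θ/2) = 4.763196/sin(71.9023°) = 5.011103
C = V + |VC|·bis = (16.2766,-0.0912)
T_A = V + ((C−V)·d_A)·d_A = V + 1.5566·d_A = (20.8361,-1.4691)
T_B = V + ((C−V)·d_B)·d_B = V + 1.5566·d_B = (19.1425,-3.8958)
sweep = 180° − θ = 36.1953°

center=(16.2766,-0.0912) T_A=(20.8361,-1.4691) T_B=(19.1425,-3.8958) sweep=36.1953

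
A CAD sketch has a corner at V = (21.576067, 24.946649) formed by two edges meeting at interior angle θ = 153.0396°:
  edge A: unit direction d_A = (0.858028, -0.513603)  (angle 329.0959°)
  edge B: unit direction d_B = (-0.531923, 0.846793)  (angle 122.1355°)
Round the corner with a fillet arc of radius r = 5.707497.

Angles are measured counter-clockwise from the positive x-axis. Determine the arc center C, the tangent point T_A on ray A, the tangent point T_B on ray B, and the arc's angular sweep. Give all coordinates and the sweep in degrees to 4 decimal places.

bisector direction at 45.6157° = (0.699468,0.714664)
center distance |VC| = r/sin(θ/2) = 5.707497/sin(76.5198°) = 5.869190
C = V + |VC|·bis = (25.6814,29.1412)
T_A = V + ((C−V)·d_A)·d_A = V + 1.3682·d_A = (22.7500,24.2440)
T_B = V + ((C−V)·d_B)·d_B = V + 1.3682·d_B = (20.8483,26.1052)
sweep = 180° − θ = 26.9604°

center=(25.6814,29.1412) T_A=(22.7500,24.2440) T_B=(20.8483,26.1052) sweep=26.9604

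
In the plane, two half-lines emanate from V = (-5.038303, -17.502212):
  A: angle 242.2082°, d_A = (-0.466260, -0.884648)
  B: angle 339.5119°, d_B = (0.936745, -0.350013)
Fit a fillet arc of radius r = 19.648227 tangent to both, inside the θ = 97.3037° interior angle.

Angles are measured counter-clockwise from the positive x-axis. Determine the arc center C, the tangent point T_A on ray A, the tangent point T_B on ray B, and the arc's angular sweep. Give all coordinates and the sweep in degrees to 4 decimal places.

center=(4.2815,-41.9595) T_A=(-13.1002,-32.7984) T_B=(11.1586,-23.5542) sweep=82.6963

bisector direction at 290.8601° = (0.356087,-0.934453)
center distance |VC| = r/sin(θ/2) = 19.648227/sin(48.6519°) = 26.172886
C = V + |VC|·bis = (4.2815,-41.9595)
T_A = V + ((C−V)·d_A)·d_A = V + 17.2907·d_A = (-13.1002,-32.7984)
T_B = V + ((C−V)·d_B)·d_B = V + 17.2907·d_B = (11.1586,-23.5542)
sweep = 180° − θ = 82.6963°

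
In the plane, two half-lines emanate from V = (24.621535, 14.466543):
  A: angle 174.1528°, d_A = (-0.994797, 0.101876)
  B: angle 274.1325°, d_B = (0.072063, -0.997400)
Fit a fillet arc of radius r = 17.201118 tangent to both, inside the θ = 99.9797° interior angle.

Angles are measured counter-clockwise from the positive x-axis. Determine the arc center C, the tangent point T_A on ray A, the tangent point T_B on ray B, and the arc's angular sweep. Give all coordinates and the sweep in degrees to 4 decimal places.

bisector direction at 224.1427° = (-0.717608,-0.696447)
center distance |VC| = r/sin(θ/2) = 17.201118/sin(49.9898°) = 22.457803
C = V + |VC|·bis = (8.5056,-1.1741)
T_A = V + ((C−V)·d_A)·d_A = V + 14.4386·d_A = (10.2580,15.9375)
T_B = V + ((C−V)·d_B)·d_B = V + 14.4386·d_B = (25.6620,0.0654)
sweep = 180° − θ = 80.0203°

center=(8.5056,-1.1741) T_A=(10.2580,15.9375) T_B=(25.6620,0.0654) sweep=80.0203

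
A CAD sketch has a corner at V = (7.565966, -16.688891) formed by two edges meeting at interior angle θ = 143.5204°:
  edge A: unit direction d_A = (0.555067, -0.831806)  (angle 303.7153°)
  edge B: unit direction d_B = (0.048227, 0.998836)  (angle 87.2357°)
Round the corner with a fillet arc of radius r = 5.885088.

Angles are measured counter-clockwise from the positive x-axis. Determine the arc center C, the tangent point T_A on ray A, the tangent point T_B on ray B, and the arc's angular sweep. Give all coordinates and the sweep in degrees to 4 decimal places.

center=(13.5377,-15.0355) T_A=(8.6425,-18.3021) T_B=(7.6595,-14.7517) sweep=36.4796

bisector direction at 15.4755° = (0.963745,0.266826)
center distance |VC| = r/sin(θ/2) = 5.885088/sin(71.7602°) = 6.196428
C = V + |VC|·bis = (13.5377,-15.0355)
T_A = V + ((C−V)·d_A)·d_A = V + 1.9394·d_A = (8.6425,-18.3021)
T_B = V + ((C−V)·d_B)·d_B = V + 1.9394·d_B = (7.6595,-14.7517)
sweep = 180° − θ = 36.4796°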